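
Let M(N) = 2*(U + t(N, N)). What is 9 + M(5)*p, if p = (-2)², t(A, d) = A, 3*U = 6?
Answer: 65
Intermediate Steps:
U = 2 (U = (⅓)*6 = 2)
p = 4
M(N) = 4 + 2*N (M(N) = 2*(2 + N) = 4 + 2*N)
9 + M(5)*p = 9 + (4 + 2*5)*4 = 9 + (4 + 10)*4 = 9 + 14*4 = 9 + 56 = 65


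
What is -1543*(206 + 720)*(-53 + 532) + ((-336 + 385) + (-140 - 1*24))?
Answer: -684403937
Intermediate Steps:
-1543*(206 + 720)*(-53 + 532) + ((-336 + 385) + (-140 - 1*24)) = -1428818*479 + (49 + (-140 - 24)) = -1543*443554 + (49 - 164) = -684403822 - 115 = -684403937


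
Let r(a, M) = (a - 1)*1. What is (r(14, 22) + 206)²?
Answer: 47961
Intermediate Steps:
r(a, M) = -1 + a (r(a, M) = (-1 + a)*1 = -1 + a)
(r(14, 22) + 206)² = ((-1 + 14) + 206)² = (13 + 206)² = 219² = 47961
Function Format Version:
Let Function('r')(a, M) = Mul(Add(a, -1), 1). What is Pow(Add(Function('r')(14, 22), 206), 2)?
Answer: 47961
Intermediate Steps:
Function('r')(a, M) = Add(-1, a) (Function('r')(a, M) = Mul(Add(-1, a), 1) = Add(-1, a))
Pow(Add(Function('r')(14, 22), 206), 2) = Pow(Add(Add(-1, 14), 206), 2) = Pow(Add(13, 206), 2) = Pow(219, 2) = 47961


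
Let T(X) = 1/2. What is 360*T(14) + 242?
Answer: 422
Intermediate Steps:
T(X) = ½
360*T(14) + 242 = 360*(½) + 242 = 180 + 242 = 422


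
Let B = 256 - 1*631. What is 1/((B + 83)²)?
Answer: 1/85264 ≈ 1.1728e-5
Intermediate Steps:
B = -375 (B = 256 - 631 = -375)
1/((B + 83)²) = 1/((-375 + 83)²) = 1/((-292)²) = 1/85264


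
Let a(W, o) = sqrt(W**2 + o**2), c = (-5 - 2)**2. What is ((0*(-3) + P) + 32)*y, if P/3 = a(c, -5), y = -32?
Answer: -1024 - 96*sqrt(2426) ≈ -5752.4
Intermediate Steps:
c = 49 (c = (-7)**2 = 49)
P = 3*sqrt(2426) (P = 3*sqrt(49**2 + (-5)**2) = 3*sqrt(2401 + 25) = 3*sqrt(2426) ≈ 147.76)
((0*(-3) + P) + 32)*y = ((0*(-3) + 3*sqrt(2426)) + 32)*(-32) = ((0 + 3*sqrt(2426)) + 32)*(-32) = (3*sqrt(2426) + 32)*(-32) = (32 + 3*sqrt(2426))*(-32) = -1024 - 96*sqrt(2426)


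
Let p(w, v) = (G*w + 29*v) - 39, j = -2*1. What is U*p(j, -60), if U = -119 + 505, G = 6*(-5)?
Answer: -663534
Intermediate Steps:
j = -2
G = -30
U = 386
p(w, v) = -39 - 30*w + 29*v (p(w, v) = (-30*w + 29*v) - 39 = -39 - 30*w + 29*v)
U*p(j, -60) = 386*(-39 - 30*(-2) + 29*(-60)) = 386*(-39 + 60 - 1740) = 386*(-1719) = -663534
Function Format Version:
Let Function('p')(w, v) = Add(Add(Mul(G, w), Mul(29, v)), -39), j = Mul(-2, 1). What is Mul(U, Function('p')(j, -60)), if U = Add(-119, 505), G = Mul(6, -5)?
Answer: -663534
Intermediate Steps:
j = -2
G = -30
U = 386
Function('p')(w, v) = Add(-39, Mul(-30, w), Mul(29, v)) (Function('p')(w, v) = Add(Add(Mul(-30, w), Mul(29, v)), -39) = Add(-39, Mul(-30, w), Mul(29, v)))
Mul(U, Function('p')(j, -60)) = Mul(386, Add(-39, Mul(-30, -2), Mul(29, -60))) = Mul(386, Add(-39, 60, -1740)) = Mul(386, -1719) = -663534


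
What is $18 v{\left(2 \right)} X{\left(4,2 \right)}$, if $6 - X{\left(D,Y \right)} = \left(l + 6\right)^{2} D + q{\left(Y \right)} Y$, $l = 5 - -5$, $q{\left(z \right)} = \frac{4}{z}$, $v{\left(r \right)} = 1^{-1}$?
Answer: $-18396$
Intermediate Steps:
$v{\left(r \right)} = 1$
$l = 10$ ($l = 5 + 5 = 10$)
$X{\left(D,Y \right)} = 2 - 256 D$ ($X{\left(D,Y \right)} = 6 - \left(\left(10 + 6\right)^{2} D + \frac{4}{Y} Y\right) = 6 - \left(16^{2} D + 4\right) = 6 - \left(256 D + 4\right) = 6 - \left(4 + 256 D\right) = 2 - 256 D$)
$18 v{\left(2 \right)} X{\left(4,2 \right)} = 18 \cdot 1 \left(2 - 1024\right) = 18 \left(2 - 1024\right) = 18 \left(-1022\right) = -18396$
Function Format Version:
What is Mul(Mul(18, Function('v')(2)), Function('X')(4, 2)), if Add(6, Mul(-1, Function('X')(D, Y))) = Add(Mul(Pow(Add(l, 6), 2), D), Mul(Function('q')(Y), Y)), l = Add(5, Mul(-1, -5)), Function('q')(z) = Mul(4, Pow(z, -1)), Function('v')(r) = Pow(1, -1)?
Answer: -18396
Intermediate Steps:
Function('v')(r) = 1
l = 10 (l = Add(5, 5) = 10)
Function('X')(D, Y) = Add(2, Mul(-256, D)) (Function('X')(D, Y) = Add(6, Mul(-1, Add(Mul(Pow(Add(10, 6), 2), D), Mul(Mul(4, Pow(Y, -1)), Y)))) = Add(6, Mul(-1, Add(Mul(Pow(16, 2), D), 4))) = Add(6, Mul(-1, Add(Mul(256, D), 4))) = Add(6, Mul(-1, Add(4, Mul(256, D)))) = Add(6, Add(-4, Mul(-256, D))) = Add(2, Mul(-256, D)))
Mul(Mul(18, Function('v')(2)), Function('X')(4, 2)) = Mul(Mul(18, 1), Add(2, Mul(-256, 4))) = Mul(18, Add(2, -1024)) = Mul(18, -1022) = -18396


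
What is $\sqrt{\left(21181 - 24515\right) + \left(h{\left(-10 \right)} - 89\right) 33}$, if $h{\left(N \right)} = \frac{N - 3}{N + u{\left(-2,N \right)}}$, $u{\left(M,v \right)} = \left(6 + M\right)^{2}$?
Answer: $\frac{i \sqrt{25370}}{2} \approx 79.64 i$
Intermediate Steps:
$h{\left(N \right)} = \frac{-3 + N}{16 + N}$ ($h{\left(N \right)} = \frac{N - 3}{N + \left(6 - 2\right)^{2}} = \frac{-3 + N}{N + 4^{2}} = \frac{-3 + N}{N + 16} = \frac{-3 + N}{16 + N}$)
$\sqrt{\left(21181 - 24515\right) + \left(h{\left(-10 \right)} - 89\right) 33} = \sqrt{\left(21181 - 24515\right) + \left(\frac{-3 - 10}{16 - 10} - 89\right) 33} = \sqrt{\left(21181 - 24515\right) + \left(\frac{1}{6} \left(-13\right) - 89\right) 33} = \sqrt{-3334 + \left(\frac{1}{6} \left(-13\right) - 89\right) 33} = \sqrt{-3334 + \left(- \frac{13}{6} - 89\right) 33} = \sqrt{-3334 - \frac{6017}{2}} = \sqrt{- \frac{12685}{2}} = \frac{i \sqrt{25370}}{2}$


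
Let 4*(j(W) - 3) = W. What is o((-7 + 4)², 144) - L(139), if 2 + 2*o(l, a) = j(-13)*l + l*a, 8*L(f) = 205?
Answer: 2481/4 ≈ 620.25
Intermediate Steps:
j(W) = 3 + W/4
L(f) = 205/8 (L(f) = (⅛)*205 = 205/8)
o(l, a) = -1 - l/8 + a*l/2 (o(l, a) = -1 + ((3 + (¼)*(-13))*l + l*a)/2 = -1 + ((3 - 13/4)*l + a*l)/2 = -1 + (-l/4 + a*l)/2 = -1 + (-l/8 + a*l/2) = -1 - l/8 + a*l/2)
o((-7 + 4)², 144) - L(139) = (-1 - (-7 + 4)²/8 + (½)*144*(-7 + 4)²) - 1*205/8 = (-1 - ⅛*(-3)² + (½)*144*(-3)²) - 205/8 = (-1 - ⅛*9 + (½)*144*9) - 205/8 = (-1 - 9/8 + 648) - 205/8 = 5167/8 - 205/8 = 2481/4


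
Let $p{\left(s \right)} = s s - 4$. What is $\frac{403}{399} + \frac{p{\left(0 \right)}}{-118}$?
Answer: $\frac{24575}{23541} \approx 1.0439$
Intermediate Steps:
$p{\left(s \right)} = -4 + s^{2}$ ($p{\left(s \right)} = s^{2} - 4 = -4 + s^{2}$)
$\frac{403}{399} + \frac{p{\left(0 \right)}}{-118} = \frac{403}{399} + \frac{-4 + 0^{2}}{-118} = 403 \cdot \frac{1}{399} + \left(-4 + 0\right) \left(- \frac{1}{118}\right) = \frac{403}{399} - - \frac{2}{59} = \frac{403}{399} + \frac{2}{59} = \frac{24575}{23541}$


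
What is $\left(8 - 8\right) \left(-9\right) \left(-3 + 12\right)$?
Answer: $0$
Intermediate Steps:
$\left(8 - 8\right) \left(-9\right) \left(-3 + 12\right) = 0 \left(-9\right) 9 = 0 \cdot 9 = 0$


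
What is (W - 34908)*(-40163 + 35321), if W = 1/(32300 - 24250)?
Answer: 680323754979/4025 ≈ 1.6902e+8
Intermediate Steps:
W = 1/8050 ≈ 0.00012422
(W - 34908)*(-40163 + 35321) = (1/8050 - 34908)*(-40163 + 35321) = -281009399/8050*(-4842) = 680323754979/4025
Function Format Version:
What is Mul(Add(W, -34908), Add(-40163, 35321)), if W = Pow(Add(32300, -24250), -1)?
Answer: Rational(680323754979, 4025) ≈ 1.6902e+8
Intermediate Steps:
W = Rational(1, 8050) (W = Pow(8050, -1) = Rational(1, 8050) ≈ 0.00012422)
Mul(Add(W, -34908), Add(-40163, 35321)) = Mul(Add(Rational(1, 8050), -34908), Add(-40163, 35321)) = Mul(Rational(-281009399, 8050), -4842) = Rational(680323754979, 4025)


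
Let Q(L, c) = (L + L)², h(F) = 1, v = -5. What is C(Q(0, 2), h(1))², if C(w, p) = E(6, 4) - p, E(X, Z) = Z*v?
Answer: 441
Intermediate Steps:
E(X, Z) = -5*Z (E(X, Z) = Z*(-5) = -5*Z)
Q(L, c) = 4*L² (Q(L, c) = (2*L)² = 4*L²)
C(w, p) = -20 - p (C(w, p) = -5*4 - p = -20 - p)
C(Q(0, 2), h(1))² = (-20 - 1*1)² = (-20 - 1)² = (-21)² = 441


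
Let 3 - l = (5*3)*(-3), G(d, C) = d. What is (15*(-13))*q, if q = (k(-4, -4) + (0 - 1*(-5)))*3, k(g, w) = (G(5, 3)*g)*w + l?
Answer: -77805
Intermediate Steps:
l = 48 (l = 3 - 5*3*(-3) = 3 - 15*(-3) = 3 - 1*(-45) = 3 + 45 = 48)
k(g, w) = 48 + 5*g*w (k(g, w) = (5*g)*w + 48 = 5*g*w + 48 = 48 + 5*g*w)
q = 399 (q = ((48 + 5*(-4)*(-4)) + (0 - 1*(-5)))*3 = ((48 + 80) + (0 + 5))*3 = (128 + 5)*3 = 133*3 = 399)
(15*(-13))*q = (15*(-13))*399 = -195*399 = -77805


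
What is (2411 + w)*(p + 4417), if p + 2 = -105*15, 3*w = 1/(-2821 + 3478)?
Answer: 13495912880/1971 ≈ 6.8472e+6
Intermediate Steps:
w = 1/1971 (w = 1/(3*(-2821 + 3478)) = (⅓)/657 = (⅓)*(1/657) = 1/1971 ≈ 0.00050736)
p = -1577 (p = -2 - 105*15 = -2 - 1575 = -1577)
(2411 + w)*(p + 4417) = (2411 + 1/1971)*(-1577 + 4417) = (4752082/1971)*2840 = 13495912880/1971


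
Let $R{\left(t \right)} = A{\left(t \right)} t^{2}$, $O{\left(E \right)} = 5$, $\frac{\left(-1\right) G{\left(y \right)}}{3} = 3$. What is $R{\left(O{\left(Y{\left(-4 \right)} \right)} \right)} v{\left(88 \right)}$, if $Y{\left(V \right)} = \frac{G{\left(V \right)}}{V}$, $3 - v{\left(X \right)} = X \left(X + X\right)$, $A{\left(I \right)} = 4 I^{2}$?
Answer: $-38712500$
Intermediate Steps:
$G{\left(y \right)} = -9$ ($G{\left(y \right)} = \left(-3\right) 3 = -9$)
$v{\left(X \right)} = 3 - 2 X^{2}$ ($v{\left(X \right)} = 3 - X \left(X + X\right) = 3 - X 2 X = 3 - 2 X^{2}$)
$Y{\left(V \right)} = - \frac{9}{V}$
$R{\left(t \right)} = 4 t^{4}$ ($R{\left(t \right)} = 4 t^{2} t^{2} = 4 t^{4}$)
$R{\left(O{\left(Y{\left(-4 \right)} \right)} \right)} v{\left(88 \right)} = 4 \cdot 5^{4} \left(3 - 2 \cdot 88^{2}\right) = 4 \cdot 625 \left(3 - 15488\right) = 2500 \left(3 - 15488\right) = 2500 \left(-15485\right) = -38712500$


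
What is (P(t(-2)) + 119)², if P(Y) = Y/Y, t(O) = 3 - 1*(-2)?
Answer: 14400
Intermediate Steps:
t(O) = 5 (t(O) = 3 + 2 = 5)
P(Y) = 1
(P(t(-2)) + 119)² = (1 + 119)² = 120² = 14400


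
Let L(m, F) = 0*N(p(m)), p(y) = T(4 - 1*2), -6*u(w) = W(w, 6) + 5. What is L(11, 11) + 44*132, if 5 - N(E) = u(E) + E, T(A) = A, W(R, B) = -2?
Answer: 5808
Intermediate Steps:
u(w) = -½ (u(w) = -(-2 + 5)/6 = -⅙*3 = -½)
p(y) = 2 (p(y) = 4 - 1*2 = 4 - 2 = 2)
N(E) = 11/2 - E (N(E) = 5 - (-½ + E) = 5 + (½ - E) = 11/2 - E)
L(m, F) = 0 (L(m, F) = 0*(11/2 - 1*2) = 0*(11/2 - 2) = 0*(7/2) = 0)
L(11, 11) + 44*132 = 0 + 44*132 = 0 + 5808 = 5808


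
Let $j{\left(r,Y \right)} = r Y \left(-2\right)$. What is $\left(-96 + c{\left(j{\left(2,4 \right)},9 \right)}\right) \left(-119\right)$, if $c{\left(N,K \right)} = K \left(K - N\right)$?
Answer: $-15351$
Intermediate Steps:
$j{\left(r,Y \right)} = - 2 Y r$ ($j{\left(r,Y \right)} = Y r \left(-2\right) = - 2 Y r$)
$\left(-96 + c{\left(j{\left(2,4 \right)},9 \right)}\right) \left(-119\right) = \left(-96 + 9 \left(9 - \left(-2\right) 4 \cdot 2\right)\right) \left(-119\right) = \left(-96 + 9 \left(9 - -16\right)\right) \left(-119\right) = \left(-96 + 9 \left(9 + 16\right)\right) \left(-119\right) = \left(-96 + 9 \cdot 25\right) \left(-119\right) = \left(-96 + 225\right) \left(-119\right) = 129 \left(-119\right) = -15351$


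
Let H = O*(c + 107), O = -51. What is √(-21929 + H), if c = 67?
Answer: I*√30803 ≈ 175.51*I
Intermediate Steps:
H = -8874 (H = -51*(67 + 107) = -51*174 = -8874)
√(-21929 + H) = √(-21929 - 8874) = √(-30803) = I*√30803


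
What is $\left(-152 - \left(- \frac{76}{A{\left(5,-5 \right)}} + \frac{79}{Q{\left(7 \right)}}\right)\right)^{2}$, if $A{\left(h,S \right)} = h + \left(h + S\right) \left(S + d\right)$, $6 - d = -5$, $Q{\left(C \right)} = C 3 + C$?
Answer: $\frac{382085209}{19600} \approx 19494.0$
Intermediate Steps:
$Q{\left(C \right)} = 4 C$ ($Q{\left(C \right)} = 3 C + C = 4 C$)
$d = 11$ ($d = 6 - -5 = 6 + 5 = 11$)
$A{\left(h,S \right)} = h + \left(11 + S\right) \left(S + h\right)$ ($A{\left(h,S \right)} = h + \left(h + S\right) \left(S + 11\right) = h + \left(S + h\right) \left(11 + S\right) = h + \left(11 + S\right) \left(S + h\right)$)
$\left(-152 - \left(- \frac{76}{A{\left(5,-5 \right)}} + \frac{79}{Q{\left(7 \right)}}\right)\right)^{2} = \left(-152 + \left(- \frac{79}{4 \cdot 7} + \frac{76}{\left(-5\right)^{2} + 11 \left(-5\right) + 12 \cdot 5 - 25}\right)\right)^{2} = \left(-152 + \left(- \frac{79}{28} + \frac{76}{25 - 55 + 60 - 25}\right)\right)^{2} = \left(-152 + \left(\left(-79\right) \frac{1}{28} + \frac{76}{5}\right)\right)^{2} = \left(-152 + \left(- \frac{79}{28} + 76 \cdot \frac{1}{5}\right)\right)^{2} = \left(-152 + \left(- \frac{79}{28} + \frac{76}{5}\right)\right)^{2} = \left(-152 + \frac{1733}{140}\right)^{2} = \left(- \frac{19547}{140}\right)^{2} = \frac{382085209}{19600}$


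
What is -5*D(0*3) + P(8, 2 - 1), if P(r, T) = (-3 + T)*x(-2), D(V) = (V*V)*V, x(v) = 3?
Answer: -6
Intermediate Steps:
D(V) = V**3 (D(V) = V**2*V = V**3)
P(r, T) = -9 + 3*T (P(r, T) = (-3 + T)*3 = -9 + 3*T)
-5*D(0*3) + P(8, 2 - 1) = -5*(0*3)**3 + (-9 + 3*(2 - 1)) = -5*0**3 + (-9 + 3*1) = -5*0 + (-9 + 3) = 0 - 6 = -6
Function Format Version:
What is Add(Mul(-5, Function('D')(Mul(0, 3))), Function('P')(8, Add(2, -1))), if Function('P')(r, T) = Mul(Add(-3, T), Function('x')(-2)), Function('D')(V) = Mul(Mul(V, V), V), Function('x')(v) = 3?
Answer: -6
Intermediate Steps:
Function('D')(V) = Pow(V, 3) (Function('D')(V) = Mul(Pow(V, 2), V) = Pow(V, 3))
Function('P')(r, T) = Add(-9, Mul(3, T)) (Function('P')(r, T) = Mul(Add(-3, T), 3) = Add(-9, Mul(3, T)))
Add(Mul(-5, Function('D')(Mul(0, 3))), Function('P')(8, Add(2, -1))) = Add(Mul(-5, Pow(Mul(0, 3), 3)), Add(-9, Mul(3, Add(2, -1)))) = Add(Mul(-5, Pow(0, 3)), Add(-9, Mul(3, 1))) = Add(Mul(-5, 0), Add(-9, 3)) = Add(0, -6) = -6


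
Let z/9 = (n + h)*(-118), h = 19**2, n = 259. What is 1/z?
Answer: -1/658440 ≈ -1.5187e-6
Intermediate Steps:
h = 361
z = -658440 (z = 9*((259 + 361)*(-118)) = 9*(620*(-118)) = 9*(-73160) = -658440)
1/z = 1/(-658440) = -1/658440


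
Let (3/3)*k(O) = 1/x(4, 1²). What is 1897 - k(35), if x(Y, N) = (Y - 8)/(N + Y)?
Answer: 7593/4 ≈ 1898.3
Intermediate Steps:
x(Y, N) = (-8 + Y)/(N + Y)
k(O) = -5/4 (k(O) = 1/((-8 + 4)/(1² + 4)) = 1/(-4/(1 + 4)) = 1/(-4/5) = 1/((⅕)*(-4)) = 1/(-⅘) = -5/4)
1897 - k(35) = 1897 - 1*(-5/4) = 1897 + 5/4 = 7593/4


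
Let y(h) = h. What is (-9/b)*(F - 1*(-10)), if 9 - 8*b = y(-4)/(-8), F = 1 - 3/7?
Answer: -10656/119 ≈ -89.546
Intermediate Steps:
F = 4/7 (F = 1 - 3/7 = 4/7 ≈ 0.57143)
b = 17/16 (b = 9/8 - (-1)/(2*(-8)) = 9/8 - (-1)*(-1)/(2*8) = 9/8 - ⅛*½ = 9/8 - 1/16 = 17/16 ≈ 1.0625)
(-9/b)*(F - 1*(-10)) = (-9/17/16)*(4/7 - 1*(-10)) = (-9*16/17)*(4/7 + 10) = -144/17*74/7 = -10656/119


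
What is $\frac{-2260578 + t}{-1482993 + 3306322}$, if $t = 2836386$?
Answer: $\frac{575808}{1823329} \approx 0.3158$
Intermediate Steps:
$\frac{-2260578 + t}{-1482993 + 3306322} = \frac{-2260578 + 2836386}{-1482993 + 3306322} = \frac{575808}{1823329}$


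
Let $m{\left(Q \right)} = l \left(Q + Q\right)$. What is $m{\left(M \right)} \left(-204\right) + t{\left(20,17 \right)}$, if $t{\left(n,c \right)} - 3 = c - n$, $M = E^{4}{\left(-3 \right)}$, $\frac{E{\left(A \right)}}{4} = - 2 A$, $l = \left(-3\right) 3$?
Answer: $1218281472$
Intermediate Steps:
$l = -9$
$E{\left(A \right)} = - 8 A$ ($E{\left(A \right)} = 4 \left(- 2 A\right) = - 8 A$)
$M = 331776$ ($M = \left(\left(-8\right) \left(-3\right)\right)^{4} = 24^{4} = 331776$)
$t{\left(n,c \right)} = 3 + c - n$ ($t{\left(n,c \right)} = 3 + \left(c - n\right) = 3 + c - n$)
$m{\left(Q \right)} = - 18 Q$ ($m{\left(Q \right)} = - 9 \left(Q + Q\right) = - 9 \cdot 2 Q = - 18 Q$)
$m{\left(M \right)} \left(-204\right) + t{\left(20,17 \right)} = \left(-18\right) 331776 \left(-204\right) + \left(3 + 17 - 20\right) = \left(-5971968\right) \left(-204\right) + \left(3 + 17 - 20\right) = 1218281472 + 0 = 1218281472$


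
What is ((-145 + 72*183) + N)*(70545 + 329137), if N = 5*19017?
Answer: 43212019112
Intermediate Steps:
N = 95085
((-145 + 72*183) + N)*(70545 + 329137) = ((-145 + 72*183) + 95085)*(70545 + 329137) = ((-145 + 13176) + 95085)*399682 = (13031 + 95085)*399682 = 108116*399682 = 43212019112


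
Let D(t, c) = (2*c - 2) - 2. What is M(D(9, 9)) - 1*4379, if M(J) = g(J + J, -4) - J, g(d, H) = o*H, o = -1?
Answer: -4389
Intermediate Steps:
D(t, c) = -4 + 2*c (D(t, c) = (-2 + 2*c) - 2 = -4 + 2*c)
g(d, H) = -H
M(J) = 4 - J (M(J) = -1*(-4) - J = 4 - J)
M(D(9, 9)) - 1*4379 = (4 - (-4 + 2*9)) - 1*4379 = (4 - (-4 + 18)) - 4379 = (4 - 1*14) - 4379 = (4 - 14) - 4379 = -10 - 4379 = -4389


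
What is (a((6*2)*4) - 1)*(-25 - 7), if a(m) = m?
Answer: -1504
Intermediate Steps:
(a((6*2)*4) - 1)*(-25 - 7) = ((6*2)*4 - 1)*(-25 - 7) = (12*4 - 1)*(-32) = (48 - 1)*(-32) = 47*(-32) = -1504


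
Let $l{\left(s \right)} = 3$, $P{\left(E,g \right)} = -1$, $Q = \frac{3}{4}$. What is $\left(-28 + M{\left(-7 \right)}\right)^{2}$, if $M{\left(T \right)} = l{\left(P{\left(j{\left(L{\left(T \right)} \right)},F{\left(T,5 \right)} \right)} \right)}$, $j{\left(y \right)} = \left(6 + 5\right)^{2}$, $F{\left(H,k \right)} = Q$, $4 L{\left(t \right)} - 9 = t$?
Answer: $625$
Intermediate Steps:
$Q = \frac{3}{4}$ ($Q = 3 \cdot \frac{1}{4} = \frac{3}{4} \approx 0.75$)
$L{\left(t \right)} = \frac{9}{4} + \frac{t}{4}$
$F{\left(H,k \right)} = \frac{3}{4}$
$j{\left(y \right)} = 121$ ($j{\left(y \right)} = 11^{2} = 121$)
$M{\left(T \right)} = 3$
$\left(-28 + M{\left(-7 \right)}\right)^{2} = \left(-28 + 3\right)^{2} = \left(-25\right)^{2} = 625$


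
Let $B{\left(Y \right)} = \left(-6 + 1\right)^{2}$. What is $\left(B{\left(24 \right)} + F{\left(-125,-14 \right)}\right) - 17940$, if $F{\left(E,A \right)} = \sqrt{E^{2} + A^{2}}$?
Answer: $-17915 + \sqrt{15821} \approx -17789.0$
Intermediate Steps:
$F{\left(E,A \right)} = \sqrt{A^{2} + E^{2}}$
$B{\left(Y \right)} = 25$ ($B{\left(Y \right)} = \left(-5\right)^{2} = 25$)
$\left(B{\left(24 \right)} + F{\left(-125,-14 \right)}\right) - 17940 = \left(25 + \sqrt{\left(-14\right)^{2} + \left(-125\right)^{2}}\right) - 17940 = \left(25 + \sqrt{196 + 15625}\right) - 17940 = \left(25 + \sqrt{15821}\right) - 17940 = -17915 + \sqrt{15821}$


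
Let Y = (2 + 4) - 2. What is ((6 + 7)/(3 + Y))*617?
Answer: 8021/7 ≈ 1145.9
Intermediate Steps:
Y = 4 (Y = 6 - 2 = 4)
((6 + 7)/(3 + Y))*617 = ((6 + 7)/(3 + 4))*617 = (13/7)*617 = 8021/7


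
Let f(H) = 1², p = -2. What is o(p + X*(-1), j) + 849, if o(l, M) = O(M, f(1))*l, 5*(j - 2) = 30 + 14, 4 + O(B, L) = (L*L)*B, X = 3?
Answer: 815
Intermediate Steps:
f(H) = 1
O(B, L) = -4 + B*L² (O(B, L) = -4 + (L*L)*B = -4 + L²*B = -4 + B*L²)
j = 54/5 (j = 2 + (30 + 14)/5 = 2 + (⅕)*44 = 2 + 44/5 = 54/5 ≈ 10.800)
o(l, M) = l*(-4 + M) (o(l, M) = (-4 + M*1²)*l = (-4 + M*1)*l = (-4 + M)*l = l*(-4 + M))
o(p + X*(-1), j) + 849 = (-2 + 3*(-1))*(-4 + 54/5) + 849 = (-2 - 3)*(34/5) + 849 = -5*34/5 + 849 = -34 + 849 = 815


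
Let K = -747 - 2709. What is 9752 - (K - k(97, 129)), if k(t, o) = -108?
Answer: 13100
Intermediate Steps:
K = -3456
9752 - (K - k(97, 129)) = 9752 - (-3456 - 1*(-108)) = 9752 - (-3456 + 108) = 9752 - 1*(-3348) = 9752 + 3348 = 13100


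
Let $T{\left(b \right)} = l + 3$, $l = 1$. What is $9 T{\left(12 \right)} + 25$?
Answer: $61$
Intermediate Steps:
$T{\left(b \right)} = 4$ ($T{\left(b \right)} = 1 + 3 = 4$)
$9 T{\left(12 \right)} + 25 = 9 \cdot 4 + 25 = 36 + 25 = 61$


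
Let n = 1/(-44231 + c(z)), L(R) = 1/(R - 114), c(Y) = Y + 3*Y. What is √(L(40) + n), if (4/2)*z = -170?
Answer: I*√147250549830/3298254 ≈ 0.11634*I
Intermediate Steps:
z = -85 (z = (½)*(-170) = -85)
c(Y) = 4*Y
L(R) = 1/(-114 + R)
n = -1/44571 (n = 1/(-44231 + 4*(-85)) = 1/(-44231 - 340) = 1/(-44571) = -1/44571 ≈ -2.2436e-5)
√(L(40) + n) = √(1/(-114 + 40) - 1/44571) = √(1/(-74) - 1/44571) = √(-1/74 - 1/44571) = √(-44645/3298254) = I*√147250549830/3298254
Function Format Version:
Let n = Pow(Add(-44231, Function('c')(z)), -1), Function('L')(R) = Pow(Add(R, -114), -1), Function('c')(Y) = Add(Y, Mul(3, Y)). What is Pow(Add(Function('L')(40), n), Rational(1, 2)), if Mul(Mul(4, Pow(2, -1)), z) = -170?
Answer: Mul(Rational(1, 3298254), I, Pow(147250549830, Rational(1, 2))) ≈ Mul(0.11634, I)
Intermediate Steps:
z = -85 (z = Mul(Rational(1, 2), -170) = -85)
Function('c')(Y) = Mul(4, Y)
Function('L')(R) = Pow(Add(-114, R), -1)
n = Rational(-1, 44571) (n = Pow(Add(-44231, Mul(4, -85)), -1) = Pow(Add(-44231, -340), -1) = Pow(-44571, -1) = Rational(-1, 44571) ≈ -2.2436e-5)
Pow(Add(Function('L')(40), n), Rational(1, 2)) = Pow(Add(Pow(Add(-114, 40), -1), Rational(-1, 44571)), Rational(1, 2)) = Pow(Add(Pow(-74, -1), Rational(-1, 44571)), Rational(1, 2)) = Pow(Add(Rational(-1, 74), Rational(-1, 44571)), Rational(1, 2)) = Pow(Rational(-44645, 3298254), Rational(1, 2)) = Mul(Rational(1, 3298254), I, Pow(147250549830, Rational(1, 2)))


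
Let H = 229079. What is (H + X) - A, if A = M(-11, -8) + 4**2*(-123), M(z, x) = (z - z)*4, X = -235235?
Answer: -4188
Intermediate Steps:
M(z, x) = 0 (M(z, x) = 0*4 = 0)
A = -1968 (A = 0 + 4**2*(-123) = 0 + 16*(-123) = 0 - 1968 = -1968)
(H + X) - A = (229079 - 235235) - 1*(-1968) = -6156 + 1968 = -4188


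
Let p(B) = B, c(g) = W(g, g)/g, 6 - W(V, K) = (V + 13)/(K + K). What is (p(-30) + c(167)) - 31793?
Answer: -887510735/27889 ≈ -31823.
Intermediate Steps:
W(V, K) = 6 - (13 + V)/(2*K) (W(V, K) = 6 - (V + 13)/(K + K) = 6 - (13 + V)/(2*K))
c(g) = (-13 + 11*g)/(2*g**2) (c(g) = ((-13 - g + 12*g)/(2*g))/g = ((-13 + 11*g)/(2*g))/g = (-13 + 11*g)/(2*g**2))
(p(-30) + c(167)) - 31793 = (-30 + (1/2)*(-13 + 11*167)/167**2) - 31793 = (-30 + (1/2)*(1/27889)*(-13 + 1837)) - 31793 = (-30 + (1/2)*(1/27889)*1824) - 31793 = (-30 + 912/27889) - 31793 = -835758/27889 - 31793 = -887510735/27889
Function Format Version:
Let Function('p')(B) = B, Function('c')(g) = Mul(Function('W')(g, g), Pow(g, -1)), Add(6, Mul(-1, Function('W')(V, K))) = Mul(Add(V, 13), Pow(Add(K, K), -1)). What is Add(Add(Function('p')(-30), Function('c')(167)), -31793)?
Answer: Rational(-887510735, 27889) ≈ -31823.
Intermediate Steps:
Function('W')(V, K) = Add(6, Mul(Rational(-1, 2), Pow(K, -1), Add(13, V))) (Function('W')(V, K) = Add(6, Mul(-1, Mul(Add(V, 13), Pow(Add(K, K), -1)))) = Add(6, Mul(-1, Mul(Add(13, V), Pow(Mul(2, K), -1)))) = Add(6, Mul(-1, Mul(Add(13, V), Mul(Rational(1, 2), Pow(K, -1))))) = Add(6, Mul(-1, Mul(Rational(1, 2), Pow(K, -1), Add(13, V)))) = Add(6, Mul(Rational(-1, 2), Pow(K, -1), Add(13, V))))
Function('c')(g) = Mul(Rational(1, 2), Pow(g, -2), Add(-13, Mul(11, g))) (Function('c')(g) = Mul(Mul(Rational(1, 2), Pow(g, -1), Add(-13, Mul(-1, g), Mul(12, g))), Pow(g, -1)) = Mul(Mul(Rational(1, 2), Pow(g, -1), Add(-13, Mul(11, g))), Pow(g, -1)) = Mul(Rational(1, 2), Pow(g, -2), Add(-13, Mul(11, g))))
Add(Add(Function('p')(-30), Function('c')(167)), -31793) = Add(Add(-30, Mul(Rational(1, 2), Pow(167, -2), Add(-13, Mul(11, 167)))), -31793) = Add(Add(-30, Mul(Rational(1, 2), Rational(1, 27889), Add(-13, 1837))), -31793) = Add(Add(-30, Mul(Rational(1, 2), Rational(1, 27889), 1824)), -31793) = Add(Add(-30, Rational(912, 27889)), -31793) = Add(Rational(-835758, 27889), -31793) = Rational(-887510735, 27889)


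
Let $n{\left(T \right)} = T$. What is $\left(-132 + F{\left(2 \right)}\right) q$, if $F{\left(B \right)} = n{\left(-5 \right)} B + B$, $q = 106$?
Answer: $-14840$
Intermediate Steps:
$F{\left(B \right)} = - 4 B$ ($F{\left(B \right)} = - 5 B + B = - 4 B$)
$\left(-132 + F{\left(2 \right)}\right) q = \left(-132 - 8\right) 106 = \left(-140\right) 106 = -14840$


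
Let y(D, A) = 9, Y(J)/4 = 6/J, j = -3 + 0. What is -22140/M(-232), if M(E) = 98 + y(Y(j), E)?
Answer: -22140/107 ≈ -206.92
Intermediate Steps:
j = -3
Y(J) = 24/J (Y(J) = 4*(6/J) = 24/J)
M(E) = 107 (M(E) = 98 + 9 = 107)
-22140/M(-232) = -22140/107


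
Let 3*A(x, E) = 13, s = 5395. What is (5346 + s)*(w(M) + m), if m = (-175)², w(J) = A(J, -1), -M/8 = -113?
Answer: 986969008/3 ≈ 3.2899e+8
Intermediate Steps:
A(x, E) = 13/3 (A(x, E) = (⅓)*13 = 13/3)
M = 904 (M = -8*(-113) = 904)
w(J) = 13/3
m = 30625
(5346 + s)*(w(M) + m) = (5346 + 5395)*(13/3 + 30625) = 10741*(91888/3) = 986969008/3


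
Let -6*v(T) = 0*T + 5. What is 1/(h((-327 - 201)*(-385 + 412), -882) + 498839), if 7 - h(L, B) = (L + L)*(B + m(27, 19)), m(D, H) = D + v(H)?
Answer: -1/23902674 ≈ -4.1836e-8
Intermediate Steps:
v(T) = -⅚ (v(T) = -(0*T + 5)/6 = -(0 + 5)/6 = -⅙*5 = -⅚)
m(D, H) = -⅚ + D (m(D, H) = D - ⅚ = -⅚ + D)
h(L, B) = 7 - 2*L*(157/6 + B) (h(L, B) = 7 - (L + L)*(B + (-⅚ + 27)) = 7 - 2*L*(B + 157/6) = 7 - 2*L*(157/6 + B))
1/(h((-327 - 201)*(-385 + 412), -882) + 498839) = 1/((7 - 157*(-327 - 201)*(-385 + 412)/3 - 2*(-882)*(-327 - 201)*(-385 + 412)) + 498839) = 1/((7 - (-27632)*27 - 2*(-882)*(-528*27)) + 498839) = 1/((7 - 157/3*(-14256) - 2*(-882)*(-14256)) + 498839) = 1/((7 + 746064 - 25147584) + 498839) = 1/(-24401513 + 498839) = 1/(-23902674) = -1/23902674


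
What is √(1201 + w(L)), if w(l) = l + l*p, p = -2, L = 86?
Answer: √1115 ≈ 33.392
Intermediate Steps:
w(l) = -l (w(l) = l + l*(-2) = l - 2*l = -l)
√(1201 + w(L)) = √(1201 - 1*86) = √(1201 - 86) = √1115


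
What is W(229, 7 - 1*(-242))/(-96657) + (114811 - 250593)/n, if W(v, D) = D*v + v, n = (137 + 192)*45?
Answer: -4657289008/477002295 ≈ -9.7637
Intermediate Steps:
n = 14805 (n = 329*45 = 14805)
W(v, D) = v + D*v
W(229, 7 - 1*(-242))/(-96657) + (114811 - 250593)/n = (229*(1 + (7 - 1*(-242))))/(-96657) + (114811 - 250593)/14805 = (229*(1 + (7 + 242)))*(-1/96657) - 135782*1/14805 = (229*(1 + 249))*(-1/96657) - 135782/14805 = (229*250)*(-1/96657) - 135782/14805 = 57250*(-1/96657) - 135782/14805 = -57250/96657 - 135782/14805 = -4657289008/477002295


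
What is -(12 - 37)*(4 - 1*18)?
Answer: -350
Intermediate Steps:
-(12 - 37)*(4 - 1*18) = -(-25)*(4 - 18) = -(-25)*(-14) = -1*350 = -350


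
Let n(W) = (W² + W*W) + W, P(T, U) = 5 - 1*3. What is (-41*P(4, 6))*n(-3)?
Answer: -1230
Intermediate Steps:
P(T, U) = 2 (P(T, U) = 5 - 3 = 2)
n(W) = W + 2*W² (n(W) = (W² + W²) + W = 2*W² + W = W + 2*W²)
(-41*P(4, 6))*n(-3) = (-41*2)*(-3*(1 + 2*(-3))) = -(-246)*(1 - 6) = -(-246)*(-5) = -82*15 = -1230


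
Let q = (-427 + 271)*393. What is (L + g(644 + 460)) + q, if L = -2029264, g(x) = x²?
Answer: -871756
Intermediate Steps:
q = -61308 (q = -156*393 = -61308)
(L + g(644 + 460)) + q = (-2029264 + (644 + 460)²) - 61308 = (-2029264 + 1104²) - 61308 = (-2029264 + 1218816) - 61308 = -810448 - 61308 = -871756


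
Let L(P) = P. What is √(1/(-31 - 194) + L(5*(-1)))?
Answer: I*√1126/15 ≈ 2.2371*I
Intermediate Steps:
√(1/(-31 - 194) + L(5*(-1))) = √(1/(-31 - 194) + 5*(-1)) = √(1/(-225) - 5) = √(-1/225 - 5) = √(-1126/225) = I*√1126/15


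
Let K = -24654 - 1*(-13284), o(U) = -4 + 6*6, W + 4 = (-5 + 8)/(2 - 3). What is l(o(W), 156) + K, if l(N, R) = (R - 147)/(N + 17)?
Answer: -557121/49 ≈ -11370.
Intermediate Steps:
W = -7 (W = -4 + (-5 + 8)/(2 - 3) = -4 + 3/(-1) = -4 + 3*(-1) = -4 - 3 = -7)
o(U) = 32 (o(U) = -4 + 36 = 32)
l(N, R) = (-147 + R)/(17 + N)
K = -11370 (K = -24654 + 13284 = -11370)
l(o(W), 156) + K = (-147 + 156)/(17 + 32) - 11370 = 9/49 - 11370 = -557121/49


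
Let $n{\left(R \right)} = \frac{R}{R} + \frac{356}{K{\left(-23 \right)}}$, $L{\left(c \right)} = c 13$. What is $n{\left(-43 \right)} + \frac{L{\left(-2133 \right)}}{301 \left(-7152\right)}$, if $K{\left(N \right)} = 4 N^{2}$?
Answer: $\frac{448356459}{379601936} \approx 1.1811$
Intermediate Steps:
$L{\left(c \right)} = 13 c$
$n{\left(R \right)} = \frac{618}{529}$ ($n{\left(R \right)} = \frac{R}{R} + \frac{356}{4 \left(-23\right)^{2}} = 1 + \frac{356}{4 \cdot 529} = 1 + \frac{356}{2116} = 1 + 356 \cdot \frac{1}{2116} = 1 + \frac{89}{529} = \frac{618}{529}$)
$n{\left(-43 \right)} + \frac{L{\left(-2133 \right)}}{301 \left(-7152\right)} = \frac{618}{529} + \frac{13 \left(-2133\right)}{301 \left(-7152\right)} = \frac{618}{529} - \frac{27729}{-2152752} = \frac{618}{529} - - \frac{9243}{717584} = \frac{618}{529} + \frac{9243}{717584} = \frac{448356459}{379601936}$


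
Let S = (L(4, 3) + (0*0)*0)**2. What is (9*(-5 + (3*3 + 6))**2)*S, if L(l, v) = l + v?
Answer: 44100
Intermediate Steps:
S = 49 (S = ((4 + 3) + (0*0)*0)**2 = (7 + 0*0)**2 = (7 + 0)**2 = 7**2 = 49)
(9*(-5 + (3*3 + 6))**2)*S = (9*(-5 + (3*3 + 6))**2)*49 = (9*(-5 + (9 + 6))**2)*49 = (9*(-5 + 15)**2)*49 = (9*10**2)*49 = (9*100)*49 = 900*49 = 44100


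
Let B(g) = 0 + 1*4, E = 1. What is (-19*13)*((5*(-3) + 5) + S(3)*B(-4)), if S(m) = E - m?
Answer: 4446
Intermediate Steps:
S(m) = 1 - m
B(g) = 4 (B(g) = 0 + 4 = 4)
(-19*13)*((5*(-3) + 5) + S(3)*B(-4)) = (-19*13)*((5*(-3) + 5) + (1 - 1*3)*4) = -247*((-15 + 5) + (1 - 3)*4) = -247*(-10 - 2*4) = -247*(-10 - 8) = -247*(-18) = 4446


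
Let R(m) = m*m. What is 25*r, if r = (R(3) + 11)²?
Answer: 10000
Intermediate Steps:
R(m) = m²
r = 400 (r = (3² + 11)² = (9 + 11)² = 20² = 400)
25*r = 25*400 = 10000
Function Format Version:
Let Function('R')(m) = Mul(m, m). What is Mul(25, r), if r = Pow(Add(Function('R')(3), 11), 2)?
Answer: 10000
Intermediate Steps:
Function('R')(m) = Pow(m, 2)
r = 400 (r = Pow(Add(Pow(3, 2), 11), 2) = Pow(Add(9, 11), 2) = Pow(20, 2) = 400)
Mul(25, r) = Mul(25, 400) = 10000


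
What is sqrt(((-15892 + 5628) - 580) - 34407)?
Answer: I*sqrt(45251) ≈ 212.72*I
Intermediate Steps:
sqrt(((-15892 + 5628) - 580) - 34407) = sqrt((-10264 - 580) - 34407) = sqrt(-10844 - 34407) = sqrt(-45251) = I*sqrt(45251)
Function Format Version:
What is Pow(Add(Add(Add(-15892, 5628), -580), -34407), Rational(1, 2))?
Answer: Mul(I, Pow(45251, Rational(1, 2))) ≈ Mul(212.72, I)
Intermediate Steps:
Pow(Add(Add(Add(-15892, 5628), -580), -34407), Rational(1, 2)) = Pow(Add(Add(-10264, -580), -34407), Rational(1, 2)) = Pow(Add(-10844, -34407), Rational(1, 2)) = Pow(-45251, Rational(1, 2)) = Mul(I, Pow(45251, Rational(1, 2)))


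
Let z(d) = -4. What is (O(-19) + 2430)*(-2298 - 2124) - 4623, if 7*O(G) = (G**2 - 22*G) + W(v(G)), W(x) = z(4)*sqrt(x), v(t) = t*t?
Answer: -78359247/7 ≈ -1.1194e+7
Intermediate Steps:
v(t) = t**2
W(x) = -4*sqrt(x)
O(G) = -22*G/7 - 4*sqrt(G**2)/7 + G**2/7 (O(G) = ((G**2 - 22*G) - 4*sqrt(G**2))/7 = (G**2 - 22*G - 4*sqrt(G**2))/7 = -22*G/7 - 4*sqrt(G**2)/7 + G**2/7)
(O(-19) + 2430)*(-2298 - 2124) - 4623 = ((-22/7*(-19) - 4*sqrt((-19)**2)/7 + (1/7)*(-19)**2) + 2430)*(-2298 - 2124) - 4623 = ((418/7 - 4*sqrt(361)/7 + (1/7)*361) + 2430)*(-4422) - 4623 = ((418/7 - 4/7*19 + 361/7) + 2430)*(-4422) - 4623 = ((418/7 - 76/7 + 361/7) + 2430)*(-4422) - 4623 = (703/7 + 2430)*(-4422) - 4623 = (17713/7)*(-4422) - 4623 = -78326886/7 - 4623 = -78359247/7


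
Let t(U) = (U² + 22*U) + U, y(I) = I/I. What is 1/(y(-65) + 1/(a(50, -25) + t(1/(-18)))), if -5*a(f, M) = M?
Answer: 1207/1531 ≈ 0.78837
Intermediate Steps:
a(f, M) = -M/5
y(I) = 1
t(U) = U² + 23*U
1/(y(-65) + 1/(a(50, -25) + t(1/(-18)))) = 1/(1 + 1/(-⅕*(-25) + (23 + 1/(-18))/(-18))) = 1/(1 + 1/(5 - (23 - 1/18)/18)) = 1/(1 + 1/(5 - 1/18*413/18)) = 1/(1 + 1/(5 - 413/324)) = 1/(1 + 1/(1207/324)) = 1/(1 + 324/1207) = 1/(1531/1207) = 1207/1531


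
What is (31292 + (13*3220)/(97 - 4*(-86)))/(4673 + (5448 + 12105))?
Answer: 988688/700119 ≈ 1.4122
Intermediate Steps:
(31292 + (13*3220)/(97 - 4*(-86)))/(4673 + (5448 + 12105)) = (31292 + 41860/(97 + 344))/(4673 + 17553) = (31292 + 41860/441)/22226 = (31292 + 41860*(1/441))*(1/22226) = (31292 + 5980/63)*(1/22226) = (1977376/63)*(1/22226) = 988688/700119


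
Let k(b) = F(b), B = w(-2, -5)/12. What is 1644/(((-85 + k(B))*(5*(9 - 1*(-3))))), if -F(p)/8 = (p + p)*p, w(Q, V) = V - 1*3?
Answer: -1233/4145 ≈ -0.29747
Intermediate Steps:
w(Q, V) = -3 + V (w(Q, V) = V - 3 = -3 + V)
F(p) = -16*p² (F(p) = -8*(p + p)*p = -8*2*p*p = -16*p²)
B = -⅔ (B = (-3 - 5)/12 = -8*1/12 = -⅔ ≈ -0.66667)
k(b) = -16*b²
1644/(((-85 + k(B))*(5*(9 - 1*(-3))))) = 1644/(((-85 - 16*(-⅔)²)*(5*(9 - 1*(-3))))) = 1644/(((-85 - 16*4/9)*(5*(9 + 3)))) = 1644/(((-85 - 64/9)*(5*12))) = 1644/((-829/9*60)) = 1644/(-16580/3) = 1644*(-3/16580) = -1233/4145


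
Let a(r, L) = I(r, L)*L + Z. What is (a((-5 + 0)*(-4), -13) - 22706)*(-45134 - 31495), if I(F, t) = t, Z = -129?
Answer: 1736872914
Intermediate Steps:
a(r, L) = -129 + L**2 (a(r, L) = L*L - 129 = L**2 - 129 = -129 + L**2)
(a((-5 + 0)*(-4), -13) - 22706)*(-45134 - 31495) = ((-129 + (-13)**2) - 22706)*(-45134 - 31495) = ((-129 + 169) - 22706)*(-76629) = (40 - 22706)*(-76629) = -22666*(-76629) = 1736872914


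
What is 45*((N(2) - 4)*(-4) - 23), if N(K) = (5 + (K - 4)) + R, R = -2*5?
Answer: 945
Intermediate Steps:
R = -10
N(K) = -9 + K (N(K) = (5 + (K - 4)) - 10 = (5 + (-4 + K)) - 10 = (1 + K) - 10 = -9 + K)
45*((N(2) - 4)*(-4) - 23) = 45*(((-9 + 2) - 4)*(-4) - 23) = 45*((-7 - 4)*(-4) - 23) = 45*(-11*(-4) - 23) = 45*(44 - 23) = 45*21 = 945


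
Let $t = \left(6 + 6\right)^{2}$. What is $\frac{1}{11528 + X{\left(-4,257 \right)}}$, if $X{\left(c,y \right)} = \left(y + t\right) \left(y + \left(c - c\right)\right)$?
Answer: $\frac{1}{114585} \approx 8.7271 \cdot 10^{-6}$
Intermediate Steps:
$t = 144$ ($t = 12^{2} = 144$)
$X{\left(c,y \right)} = y \left(144 + y\right)$ ($X{\left(c,y \right)} = \left(y + 144\right) \left(y + \left(c - c\right)\right) = \left(144 + y\right) \left(y + 0\right) = \left(144 + y\right) y = y \left(144 + y\right)$)
$\frac{1}{11528 + X{\left(-4,257 \right)}} = \frac{1}{11528 + 257 \left(144 + 257\right)} = \frac{1}{11528 + 257 \cdot 401} = \frac{1}{11528 + 103057} = \frac{1}{114585}$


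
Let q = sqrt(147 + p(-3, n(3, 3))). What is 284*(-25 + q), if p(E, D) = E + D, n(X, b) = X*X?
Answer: -7100 + 852*sqrt(17) ≈ -3587.1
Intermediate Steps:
n(X, b) = X**2
p(E, D) = D + E
q = 3*sqrt(17) (q = sqrt(147 + (3**2 - 3)) = sqrt(147 + (9 - 3)) = sqrt(147 + 6) = sqrt(153) = 3*sqrt(17) ≈ 12.369)
284*(-25 + q) = 284*(-25 + 3*sqrt(17)) = -7100 + 852*sqrt(17)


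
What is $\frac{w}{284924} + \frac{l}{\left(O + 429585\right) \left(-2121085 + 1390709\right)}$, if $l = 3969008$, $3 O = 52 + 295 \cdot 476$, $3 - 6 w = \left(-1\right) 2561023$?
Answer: $\frac{6188346742036153}{4130895818885684} \approx 1.4981$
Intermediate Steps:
$w = \frac{1280513}{3}$ ($w = \frac{1}{2} - \frac{\left(-1\right) 2561023}{6} = \frac{1}{2} - - \frac{2561023}{6} = \frac{1}{2} + \frac{2561023}{6} = \frac{1280513}{3} \approx 4.2684 \cdot 10^{5}$)
$O = 46824$ ($O = \frac{52 + 295 \cdot 476}{3} = \frac{52 + 140420}{3} = \frac{1}{3} \cdot 140472 = 46824$)
$\frac{w}{284924} + \frac{l}{\left(O + 429585\right) \left(-2121085 + 1390709\right)} = \frac{1280513}{3 \cdot 284924} + \frac{3969008}{\left(46824 + 429585\right) \left(-2121085 + 1390709\right)} = \frac{1280513}{3} \cdot \frac{1}{284924} + \frac{3969008}{476409 \left(-730376\right)} = \frac{1280513}{854772} + \frac{3969008}{-347957699784} = \frac{1280513}{854772} + 3969008 \left(- \frac{1}{347957699784}\right) = \frac{1280513}{854772} - \frac{496126}{43494712473} = \frac{6188346742036153}{4130895818885684}$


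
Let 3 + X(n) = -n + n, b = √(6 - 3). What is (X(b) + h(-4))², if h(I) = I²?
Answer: 169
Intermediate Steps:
b = √3 ≈ 1.7320
X(n) = -3 (X(n) = -3 + (-n + n) = -3 + 0 = -3)
(X(b) + h(-4))² = (-3 + (-4)²)² = (-3 + 16)² = 13² = 169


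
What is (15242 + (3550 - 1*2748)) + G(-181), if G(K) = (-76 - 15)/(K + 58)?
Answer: 1973503/123 ≈ 16045.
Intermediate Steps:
G(K) = -91/(58 + K)
(15242 + (3550 - 1*2748)) + G(-181) = (15242 + (3550 - 1*2748)) - 91/(58 - 181) = (15242 + (3550 - 2748)) - 91/(-123) = (15242 + 802) - 91*(-1/123) = 16044 + 91/123 = 1973503/123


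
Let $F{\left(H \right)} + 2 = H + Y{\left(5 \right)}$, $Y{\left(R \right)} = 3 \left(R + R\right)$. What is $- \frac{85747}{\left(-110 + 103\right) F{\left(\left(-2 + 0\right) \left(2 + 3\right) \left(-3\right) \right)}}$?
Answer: $\frac{85747}{406} \approx 211.2$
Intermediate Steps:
$Y{\left(R \right)} = 6 R$ ($Y{\left(R \right)} = 3 \cdot 2 R = 6 R$)
$F{\left(H \right)} = 28 + H$ ($F{\left(H \right)} = -2 + \left(H + 6 \cdot 5\right) = -2 + \left(H + 30\right) = -2 + \left(30 + H\right) = 28 + H$)
$- \frac{85747}{\left(-110 + 103\right) F{\left(\left(-2 + 0\right) \left(2 + 3\right) \left(-3\right) \right)}} = - \frac{85747}{\left(-110 + 103\right) \left(28 + \left(-2 + 0\right) \left(2 + 3\right) \left(-3\right)\right)} = - \frac{85747}{\left(-7\right) \left(28 + \left(-2\right) 5 \left(-3\right)\right)} = - \frac{85747}{\left(-7\right) \left(28 - -30\right)} = - \frac{85747}{\left(-7\right) \left(28 + 30\right)} = - \frac{85747}{\left(-7\right) 58} = - \frac{85747}{-406} = \left(-85747\right) \left(- \frac{1}{406}\right) = \frac{85747}{406}$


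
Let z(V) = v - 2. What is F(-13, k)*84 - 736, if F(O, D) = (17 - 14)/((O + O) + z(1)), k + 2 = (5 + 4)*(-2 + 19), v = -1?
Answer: -21596/29 ≈ -744.69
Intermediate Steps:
k = 151 (k = -2 + (5 + 4)*(-2 + 19) = -2 + 9*17 = -2 + 153 = 151)
z(V) = -3 (z(V) = -1 - 2 = -3)
F(O, D) = 3/(-3 + 2*O) (F(O, D) = (17 - 14)/((O + O) - 3) = 3/(2*O - 3) = 3/(-3 + 2*O))
F(-13, k)*84 - 736 = (3/(-3 + 2*(-13)))*84 - 736 = (3/(-3 - 26))*84 - 736 = (3/(-29))*84 - 736 = (3*(-1/29))*84 - 736 = -3/29*84 - 736 = -252/29 - 736 = -21596/29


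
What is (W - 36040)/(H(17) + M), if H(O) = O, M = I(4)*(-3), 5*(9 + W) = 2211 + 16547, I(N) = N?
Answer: -161487/25 ≈ -6459.5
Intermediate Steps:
W = 18713/5 (W = -9 + (2211 + 16547)/5 = -9 + (1/5)*18758 = -9 + 18758/5 = 18713/5 ≈ 3742.6)
M = -12 (M = 4*(-3) = -12)
(W - 36040)/(H(17) + M) = (18713/5 - 36040)/(17 - 12) = -161487/5/5 = -161487/5*1/5 = -161487/25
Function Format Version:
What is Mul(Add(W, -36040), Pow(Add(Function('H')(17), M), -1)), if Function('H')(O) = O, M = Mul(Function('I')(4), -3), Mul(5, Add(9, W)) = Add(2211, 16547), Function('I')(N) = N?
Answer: Rational(-161487, 25) ≈ -6459.5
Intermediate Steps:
W = Rational(18713, 5) (W = Add(-9, Mul(Rational(1, 5), Add(2211, 16547))) = Add(-9, Mul(Rational(1, 5), 18758)) = Add(-9, Rational(18758, 5)) = Rational(18713, 5) ≈ 3742.6)
M = -12 (M = Mul(4, -3) = -12)
Mul(Add(W, -36040), Pow(Add(Function('H')(17), M), -1)) = Mul(Add(Rational(18713, 5), -36040), Pow(Add(17, -12), -1)) = Mul(Rational(-161487, 5), Pow(5, -1)) = Mul(Rational(-161487, 5), Rational(1, 5)) = Rational(-161487, 25)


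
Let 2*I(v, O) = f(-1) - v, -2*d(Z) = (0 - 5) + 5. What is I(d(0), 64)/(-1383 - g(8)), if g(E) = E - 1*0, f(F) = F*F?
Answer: -1/2782 ≈ -0.00035945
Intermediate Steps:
d(Z) = 0 (d(Z) = -((0 - 5) + 5)/2 = -(-5 + 5)/2 = -1/2*0 = 0)
f(F) = F**2
g(E) = E (g(E) = E + 0 = E)
I(v, O) = 1/2 - v/2 (I(v, O) = ((-1)**2 - v)/2 = (1 - v)/2 = 1/2 - v/2)
I(d(0), 64)/(-1383 - g(8)) = (1/2 - 1/2*0)/(-1383 - 1*8) = (1/2 + 0)/(-1383 - 8) = (1/2)/(-1391) = (1/2)*(-1/1391) = -1/2782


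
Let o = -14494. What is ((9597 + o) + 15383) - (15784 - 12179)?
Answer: 6881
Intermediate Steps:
((9597 + o) + 15383) - (15784 - 12179) = ((9597 - 14494) + 15383) - (15784 - 12179) = (-4897 + 15383) - 1*3605 = 10486 - 3605 = 6881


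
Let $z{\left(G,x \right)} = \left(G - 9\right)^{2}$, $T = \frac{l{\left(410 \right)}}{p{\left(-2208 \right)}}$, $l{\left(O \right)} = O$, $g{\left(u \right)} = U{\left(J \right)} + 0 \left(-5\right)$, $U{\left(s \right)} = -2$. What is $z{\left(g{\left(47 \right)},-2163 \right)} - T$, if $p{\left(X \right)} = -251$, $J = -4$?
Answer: $\frac{30781}{251} \approx 122.63$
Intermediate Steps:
$g{\left(u \right)} = -2$ ($g{\left(u \right)} = -2 + 0 \left(-5\right) = -2 + 0 = -2$)
$T = - \frac{410}{251}$ ($T = \frac{410}{-251} = 410 \left(- \frac{1}{251}\right) = - \frac{410}{251} \approx -1.6335$)
$z{\left(G,x \right)} = \left(-9 + G\right)^{2}$
$z{\left(g{\left(47 \right)},-2163 \right)} - T = \left(-9 - 2\right)^{2} - - \frac{410}{251} = \left(-11\right)^{2} + \frac{410}{251} = 121 + \frac{410}{251} = \frac{30781}{251}$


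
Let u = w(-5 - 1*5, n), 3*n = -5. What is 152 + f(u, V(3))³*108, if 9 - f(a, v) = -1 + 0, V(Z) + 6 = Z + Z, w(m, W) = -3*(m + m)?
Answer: 108152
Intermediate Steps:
n = -5/3 (n = (⅓)*(-5) = -5/3 ≈ -1.6667)
w(m, W) = -6*m
V(Z) = -6 + 2*Z (V(Z) = -6 + (Z + Z) = -6 + 2*Z)
u = 60 (u = -6*(-5 - 1*5) = -6*(-5 - 5) = -6*(-10) = 60)
f(a, v) = 10 (f(a, v) = 9 - (-1 + 0) = 9 - 1*(-1) = 9 + 1 = 10)
152 + f(u, V(3))³*108 = 152 + 10³*108 = 152 + 1000*108 = 152 + 108000 = 108152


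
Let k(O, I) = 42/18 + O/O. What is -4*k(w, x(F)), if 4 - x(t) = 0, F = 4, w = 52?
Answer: -40/3 ≈ -13.333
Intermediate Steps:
x(t) = 4 (x(t) = 4 - 1*0 = 4 + 0 = 4)
k(O, I) = 10/3 (k(O, I) = 42*(1/18) + 1 = 7/3 + 1 = 10/3)
-4*k(w, x(F)) = -4*10/3 = -40/3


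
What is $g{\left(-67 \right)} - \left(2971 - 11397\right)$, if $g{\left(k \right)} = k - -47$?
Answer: $8406$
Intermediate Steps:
$g{\left(k \right)} = 47 + k$ ($g{\left(k \right)} = k + 47 = 47 + k$)
$g{\left(-67 \right)} - \left(2971 - 11397\right) = \left(47 - 67\right) - \left(2971 - 11397\right) = -20 - -8426 = -20 + 8426 = 8406$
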